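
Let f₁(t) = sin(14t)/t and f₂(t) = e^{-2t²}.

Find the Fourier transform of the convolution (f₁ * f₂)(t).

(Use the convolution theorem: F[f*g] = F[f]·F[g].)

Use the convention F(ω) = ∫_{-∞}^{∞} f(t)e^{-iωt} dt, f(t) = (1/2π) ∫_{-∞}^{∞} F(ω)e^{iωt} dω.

F[f₁*f₂](ω) = \begin{cases} \frac{\sqrt{2} \pi^{\frac{3}{2}} e^{- \frac{\omega^{2}}{8}}}{2} & \text{for}\: \omega > -14 \wedge \omega < 14 \\0 & \text{otherwise} \end{cases}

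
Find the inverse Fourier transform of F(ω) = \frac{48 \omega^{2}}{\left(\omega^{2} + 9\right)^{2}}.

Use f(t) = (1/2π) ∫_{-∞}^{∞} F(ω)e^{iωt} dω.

f(t) = 4 \left(1 - 3 \left|{t}\right|\right) e^{- 3 \left|{t}\right|}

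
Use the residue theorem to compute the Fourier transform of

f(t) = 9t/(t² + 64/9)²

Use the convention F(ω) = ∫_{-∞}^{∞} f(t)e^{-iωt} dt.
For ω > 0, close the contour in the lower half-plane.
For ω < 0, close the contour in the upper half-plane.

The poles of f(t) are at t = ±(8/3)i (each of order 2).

Let g(z) = f(z)e^{-iωz}; for large |z| the factor e^{-iωz} decays in the lower half-plane when ω > 0 and in the upper half-plane when ω < 0.

Case ω > 0 (lower half-plane, clockwise contour ⇒ F(ω) = -2πi·ΣRes):
  Res_{z = - \frac{8 i}{3}} g(z) = \frac{27 \omega e^{- \frac{8 \omega}{3}}}{32} (pole of order 2)
  F(ω) = -2πi·ΣRes = - \frac{27 i \pi \omega e^{- \frac{8 \omega}{3}}}{16}

Case ω < 0 (upper half-plane, counterclockwise contour ⇒ F(ω) = +2πi·ΣRes):
  Res_{z = \frac{8 i}{3}} g(z) = - \frac{27 \omega e^{\frac{8 \omega}{3}}}{32} (pole of order 2)
  F(ω) = 2πi·ΣRes = - \frac{27 i \pi \omega e^{\frac{8 \omega}{3}}}{16}

Both cases combine into a single formula in |ω|:

F(ω) = - \frac{27 i \pi \omega e^{- \frac{8 \left|{\omega}\right|}{3}}}{16}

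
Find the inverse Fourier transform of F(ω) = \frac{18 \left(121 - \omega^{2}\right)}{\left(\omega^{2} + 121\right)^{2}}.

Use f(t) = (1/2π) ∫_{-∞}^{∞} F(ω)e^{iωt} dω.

f(t) = 9 e^{- 11 \left|{t}\right|} \left|{t}\right|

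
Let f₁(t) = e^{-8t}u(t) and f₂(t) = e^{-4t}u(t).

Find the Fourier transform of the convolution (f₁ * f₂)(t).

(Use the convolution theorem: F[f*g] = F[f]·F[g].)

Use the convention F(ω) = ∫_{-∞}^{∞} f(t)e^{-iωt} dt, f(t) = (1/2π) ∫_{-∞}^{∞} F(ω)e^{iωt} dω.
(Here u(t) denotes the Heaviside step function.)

F[f₁*f₂](ω) = \frac{1}{\left(i \omega + 4\right) \left(i \omega + 8\right)}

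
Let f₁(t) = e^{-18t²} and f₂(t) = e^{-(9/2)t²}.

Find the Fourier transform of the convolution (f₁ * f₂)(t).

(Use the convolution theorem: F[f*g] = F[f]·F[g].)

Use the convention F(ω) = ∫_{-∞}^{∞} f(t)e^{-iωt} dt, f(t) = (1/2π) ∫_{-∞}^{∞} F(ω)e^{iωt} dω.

F[f₁*f₂](ω) = \frac{\pi e^{- \frac{5 \omega^{2}}{72}}}{9}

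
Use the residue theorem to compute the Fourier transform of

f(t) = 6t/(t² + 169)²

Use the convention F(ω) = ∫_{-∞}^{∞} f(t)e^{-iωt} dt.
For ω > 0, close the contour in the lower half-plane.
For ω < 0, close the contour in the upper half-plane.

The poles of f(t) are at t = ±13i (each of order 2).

Let g(z) = f(z)e^{-iωz}; for large |z| the factor e^{-iωz} decays in the lower half-plane when ω > 0 and in the upper half-plane when ω < 0.

Case ω > 0 (lower half-plane, clockwise contour ⇒ F(ω) = -2πi·ΣRes):
  Res_{z = - 13 i} g(z) = \frac{3 \omega e^{- 13 \omega}}{26} (pole of order 2)
  F(ω) = -2πi·ΣRes = - \frac{3 i \pi \omega e^{- 13 \omega}}{13}

Case ω < 0 (upper half-plane, counterclockwise contour ⇒ F(ω) = +2πi·ΣRes):
  Res_{z = 13 i} g(z) = - \frac{3 \omega e^{13 \omega}}{26} (pole of order 2)
  F(ω) = 2πi·ΣRes = - \frac{3 i \pi \omega e^{13 \omega}}{13}

Both cases combine into a single formula in |ω|:

F(ω) = - \frac{3 i \pi \omega e^{- 13 \left|{\omega}\right|}}{13}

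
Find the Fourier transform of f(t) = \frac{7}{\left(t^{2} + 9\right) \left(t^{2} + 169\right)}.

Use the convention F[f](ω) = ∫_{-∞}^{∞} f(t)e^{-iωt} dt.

F(ω) = \frac{7 \pi \left(13 e^{10 \left|{\omega}\right|} - 3\right) e^{- 13 \left|{\omega}\right|}}{6240}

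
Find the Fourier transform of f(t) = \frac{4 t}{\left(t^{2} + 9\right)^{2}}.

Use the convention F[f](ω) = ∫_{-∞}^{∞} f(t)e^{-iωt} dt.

F(ω) = - \frac{2 i \pi \omega e^{- 3 \left|{\omega}\right|}}{3}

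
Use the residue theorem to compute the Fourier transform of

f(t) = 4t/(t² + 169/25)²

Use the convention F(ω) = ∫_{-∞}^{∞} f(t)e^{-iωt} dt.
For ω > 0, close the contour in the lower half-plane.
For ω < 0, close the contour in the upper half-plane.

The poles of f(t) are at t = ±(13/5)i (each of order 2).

Let g(z) = f(z)e^{-iωz}; for large |z| the factor e^{-iωz} decays in the lower half-plane when ω > 0 and in the upper half-plane when ω < 0.

Case ω > 0 (lower half-plane, clockwise contour ⇒ F(ω) = -2πi·ΣRes):
  Res_{z = - \frac{13 i}{5}} g(z) = \frac{5 \omega e^{- \frac{13 \omega}{5}}}{13} (pole of order 2)
  F(ω) = -2πi·ΣRes = - \frac{10 i \pi \omega e^{- \frac{13 \omega}{5}}}{13}

Case ω < 0 (upper half-plane, counterclockwise contour ⇒ F(ω) = +2πi·ΣRes):
  Res_{z = \frac{13 i}{5}} g(z) = - \frac{5 \omega e^{\frac{13 \omega}{5}}}{13} (pole of order 2)
  F(ω) = 2πi·ΣRes = - \frac{10 i \pi \omega e^{\frac{13 \omega}{5}}}{13}

Both cases combine into a single formula in |ω|:

F(ω) = - \frac{10 i \pi \omega e^{- \frac{13 \left|{\omega}\right|}{5}}}{13}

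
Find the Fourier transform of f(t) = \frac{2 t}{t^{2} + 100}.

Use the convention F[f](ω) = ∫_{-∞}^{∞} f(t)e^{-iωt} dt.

F(ω) = - 2 i \pi e^{- 10 \left|{\omega}\right|} \operatorname{sign}{\left(\omega \right)}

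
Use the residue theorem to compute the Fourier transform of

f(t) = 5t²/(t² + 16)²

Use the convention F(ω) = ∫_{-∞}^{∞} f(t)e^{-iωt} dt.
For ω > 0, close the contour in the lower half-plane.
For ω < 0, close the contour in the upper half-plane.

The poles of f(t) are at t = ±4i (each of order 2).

Let g(z) = f(z)e^{-iωz}; for large |z| the factor e^{-iωz} decays in the lower half-plane when ω > 0 and in the upper half-plane when ω < 0.

Case ω > 0 (lower half-plane, clockwise contour ⇒ F(ω) = -2πi·ΣRes):
  Res_{z = - 4 i} g(z) = \frac{5 i \left(1 - 4 \omega\right) e^{- 4 \omega}}{16} (pole of order 2)
  F(ω) = -2πi·ΣRes = \frac{5 \pi \left(1 - 4 \omega\right) e^{- 4 \omega}}{8}

Case ω < 0 (upper half-plane, counterclockwise contour ⇒ F(ω) = +2πi·ΣRes):
  Res_{z = 4 i} g(z) = \frac{5 i \left(- 4 \omega - 1\right) e^{4 \omega}}{16} (pole of order 2)
  F(ω) = 2πi·ΣRes = \frac{5 \pi \left(4 \omega + 1\right) e^{4 \omega}}{8}

Both cases combine into a single formula in |ω|:

F(ω) = \frac{5 \pi \left(1 - 4 \left|{\omega}\right|\right) e^{- 4 \left|{\omega}\right|}}{8}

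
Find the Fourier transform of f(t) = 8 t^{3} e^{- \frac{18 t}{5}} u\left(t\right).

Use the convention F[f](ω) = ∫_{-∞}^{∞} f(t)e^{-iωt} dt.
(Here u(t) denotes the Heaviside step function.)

F(ω) = \frac{30000}{\left(5 i \omega + 18\right)^{4}}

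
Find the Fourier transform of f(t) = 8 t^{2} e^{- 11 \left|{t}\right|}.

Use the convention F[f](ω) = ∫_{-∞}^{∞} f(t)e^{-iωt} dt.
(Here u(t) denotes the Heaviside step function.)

F(ω) = \frac{352 \left(121 - 3 \omega^{2}\right)}{\left(\omega^{2} + 121\right)^{3}}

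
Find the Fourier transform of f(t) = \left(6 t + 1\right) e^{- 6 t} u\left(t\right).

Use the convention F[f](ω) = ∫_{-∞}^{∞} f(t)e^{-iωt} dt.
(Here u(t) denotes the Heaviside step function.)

F(ω) = \frac{- i \omega - 12}{\omega^{2} - 12 i \omega - 36}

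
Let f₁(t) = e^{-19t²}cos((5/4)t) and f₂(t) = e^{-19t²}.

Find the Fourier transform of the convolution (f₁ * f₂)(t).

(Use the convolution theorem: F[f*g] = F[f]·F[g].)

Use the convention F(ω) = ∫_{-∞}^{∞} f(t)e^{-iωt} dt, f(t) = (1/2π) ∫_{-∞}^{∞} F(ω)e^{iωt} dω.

F[f₁*f₂](ω) = \frac{\pi \left(e^{\frac{5 \omega}{76}} + 1\right) e^{- \frac{\omega^{2}}{38} - \frac{5 \omega}{152} - \frac{25}{1216}}}{38}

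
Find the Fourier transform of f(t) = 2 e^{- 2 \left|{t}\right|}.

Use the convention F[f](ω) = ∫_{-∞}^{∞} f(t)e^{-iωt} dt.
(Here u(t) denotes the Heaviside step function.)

F(ω) = \frac{8}{\omega^{2} + 4}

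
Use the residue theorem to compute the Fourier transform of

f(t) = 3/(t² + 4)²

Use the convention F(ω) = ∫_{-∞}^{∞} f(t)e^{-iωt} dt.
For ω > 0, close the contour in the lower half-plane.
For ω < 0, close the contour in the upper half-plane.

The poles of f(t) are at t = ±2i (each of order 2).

Let g(z) = f(z)e^{-iωz}; for large |z| the factor e^{-iωz} decays in the lower half-plane when ω > 0 and in the upper half-plane when ω < 0.

Case ω > 0 (lower half-plane, clockwise contour ⇒ F(ω) = -2πi·ΣRes):
  Res_{z = - 2 i} g(z) = \frac{3 i \left(2 \omega + 1\right) e^{- 2 \omega}}{32} (pole of order 2)
  F(ω) = -2πi·ΣRes = \frac{3 \pi \left(2 \omega + 1\right) e^{- 2 \omega}}{16}

Case ω < 0 (upper half-plane, counterclockwise contour ⇒ F(ω) = +2πi·ΣRes):
  Res_{z = 2 i} g(z) = \frac{3 i \left(2 \omega - 1\right) e^{2 \omega}}{32} (pole of order 2)
  F(ω) = 2πi·ΣRes = \frac{3 \pi \left(1 - 2 \omega\right) e^{2 \omega}}{16}

Both cases combine into a single formula in |ω|:

F(ω) = \frac{3 \pi \left(2 \left|{\omega}\right| + 1\right) e^{- 2 \left|{\omega}\right|}}{16}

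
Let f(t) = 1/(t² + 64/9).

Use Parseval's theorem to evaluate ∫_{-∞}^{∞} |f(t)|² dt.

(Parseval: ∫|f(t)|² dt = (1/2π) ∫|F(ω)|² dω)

∫|f(t)|² dt = \frac{27 \pi}{1024}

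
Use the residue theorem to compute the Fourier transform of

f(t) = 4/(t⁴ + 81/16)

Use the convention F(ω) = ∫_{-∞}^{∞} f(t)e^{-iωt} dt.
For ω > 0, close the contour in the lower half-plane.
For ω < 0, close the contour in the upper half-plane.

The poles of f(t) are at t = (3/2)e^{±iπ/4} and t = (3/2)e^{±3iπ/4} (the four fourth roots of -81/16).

Let g(z) = f(z)e^{-iωz}; for large |z| the factor e^{-iωz} decays in the lower half-plane when ω > 0 and in the upper half-plane when ω < 0.

Case ω > 0 (lower half-plane, clockwise contour ⇒ F(ω) = -2πi·ΣRes):
  Res_{z = - \frac{3 \sqrt{2}}{4} - \frac{3 \sqrt{2} i}{4}} g(z) = \frac{4 \sqrt{2} \left(1 + i\right) e^{\frac{3 \sqrt{2} \omega \left(-1 + i\right)}{4}}}{27}
  Res_{z = \frac{3 \sqrt{2}}{4} - \frac{3 \sqrt{2} i}{4}} g(z) = \frac{4 \sqrt{2} \left(-1 + i\right) e^{- \frac{3 \sqrt{2} \omega \left(1 + i\right)}{4}}}{27}
  F(ω) = -2πi·ΣRes = \frac{8 \sqrt{2} \pi \left(\left(1 - i\right) e^{\frac{3 \sqrt{2} i \omega}{2}} + 1 + i\right) e^{- \frac{3 \sqrt{2} \omega \left(1 + i\right)}{4}}}{27} = \frac{32 \pi e^{- \frac{3 \sqrt{2} \omega}{4}} \sin{\left(\frac{3 \sqrt{2} \omega}{4} + \frac{\pi}{4} \right)}}{27}

Case ω < 0 (upper half-plane, counterclockwise contour ⇒ F(ω) = +2πi·ΣRes):
  Res_{z = \frac{3 \sqrt{2}}{4} + \frac{3 \sqrt{2} i}{4}} g(z) = - \frac{4 \sqrt{2} \left(1 + i\right) e^{\frac{3 \sqrt{2} \omega \left(1 - i\right)}{4}}}{27}
  Res_{z = - \frac{3 \sqrt{2}}{4} + \frac{3 \sqrt{2} i}{4}} g(z) = \frac{4 \sqrt{2} \left(1 - i\right) e^{\frac{3 \sqrt{2} \omega \left(1 + i\right)}{4}}}{27}
  F(ω) = 2πi·ΣRes = - \frac{8 \sqrt{2} i \pi \left(\left(1 + i\right) e^{\frac{3 \sqrt{2} \omega \left(1 - i\right)}{4}} - \left(1 - i\right) e^{\frac{3 \sqrt{2} \omega \left(1 + i\right)}{4}}\right)}{27} = \frac{32 \pi e^{\frac{3 \sqrt{2} \omega}{4}} \cos{\left(\frac{3 \sqrt{2} \omega}{4} + \frac{\pi}{4} \right)}}{27}

Both cases combine into a single formula in |ω|:

F(ω) = \frac{32 \pi e^{- \frac{3 \sqrt{2} \left|{\omega}\right|}{4}} \sin{\left(\frac{3 \sqrt{2} \left|{\omega}\right|}{4} + \frac{\pi}{4} \right)}}{27}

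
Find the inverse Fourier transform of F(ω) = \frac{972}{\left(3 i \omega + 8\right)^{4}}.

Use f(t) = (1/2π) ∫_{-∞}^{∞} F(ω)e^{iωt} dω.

f(t) = 2 t^{3} e^{- \frac{8 t}{3}} u\left(t\right)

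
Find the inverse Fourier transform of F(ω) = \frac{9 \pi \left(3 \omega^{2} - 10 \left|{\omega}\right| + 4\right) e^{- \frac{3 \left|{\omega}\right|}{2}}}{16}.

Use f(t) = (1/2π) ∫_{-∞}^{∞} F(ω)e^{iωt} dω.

f(t) = \frac{9 t^{4}}{\left(t^{2} + \frac{9}{4}\right)^{3}}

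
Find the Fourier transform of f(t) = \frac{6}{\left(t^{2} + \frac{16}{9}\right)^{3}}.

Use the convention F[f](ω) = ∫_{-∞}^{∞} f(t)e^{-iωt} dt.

F(ω) = \frac{81 \pi \left(16 \omega^{2} + 36 \left|{\omega}\right| + 27\right) e^{- \frac{4 \left|{\omega}\right|}{3}}}{4096}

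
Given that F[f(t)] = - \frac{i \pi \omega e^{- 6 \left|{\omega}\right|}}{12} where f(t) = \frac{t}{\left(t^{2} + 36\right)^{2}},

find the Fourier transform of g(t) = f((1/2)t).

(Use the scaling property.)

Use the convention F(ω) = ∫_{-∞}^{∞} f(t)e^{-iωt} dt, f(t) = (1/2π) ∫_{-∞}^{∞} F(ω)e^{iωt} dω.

F[g](ω) = - \frac{i \pi \omega e^{- 12 \left|{\omega}\right|}}{3}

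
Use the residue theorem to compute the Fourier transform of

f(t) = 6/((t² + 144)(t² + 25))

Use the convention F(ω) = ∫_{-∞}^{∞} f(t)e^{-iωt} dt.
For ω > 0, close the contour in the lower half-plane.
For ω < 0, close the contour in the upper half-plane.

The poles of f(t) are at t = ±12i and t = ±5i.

Let g(z) = f(z)e^{-iωz}; for large |z| the factor e^{-iωz} decays in the lower half-plane when ω > 0 and in the upper half-plane when ω < 0.

Case ω > 0 (lower half-plane, clockwise contour ⇒ F(ω) = -2πi·ΣRes):
  Res_{z = - 12 i} g(z) = - \frac{i e^{- 12 \omega}}{476}
  Res_{z = - 5 i} g(z) = \frac{3 i e^{- 5 \omega}}{595}
  F(ω) = -2πi·ΣRes = \frac{\pi \left(12 e^{7 \omega} - 5\right) e^{- 12 \omega}}{1190}

Case ω < 0 (upper half-plane, counterclockwise contour ⇒ F(ω) = +2πi·ΣRes):
  Res_{z = 12 i} g(z) = \frac{i e^{12 \omega}}{476}
  Res_{z = 5 i} g(z) = - \frac{3 i e^{5 \omega}}{595}
  F(ω) = 2πi·ΣRes = \frac{\pi \left(12 - 5 e^{7 \omega}\right) e^{5 \omega}}{1190}

Both cases combine into a single formula in |ω|:

F(ω) = \frac{\pi \left(12 e^{7 \left|{\omega}\right|} - 5\right) e^{- 12 \left|{\omega}\right|}}{1190}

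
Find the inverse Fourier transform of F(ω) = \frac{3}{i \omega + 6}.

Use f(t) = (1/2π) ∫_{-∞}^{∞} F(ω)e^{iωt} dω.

f(t) = 3 e^{- 6 t} u\left(t\right)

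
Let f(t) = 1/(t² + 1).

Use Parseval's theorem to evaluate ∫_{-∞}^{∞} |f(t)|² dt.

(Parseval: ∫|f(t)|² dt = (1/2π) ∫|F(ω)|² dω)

∫|f(t)|² dt = \frac{\pi}{2}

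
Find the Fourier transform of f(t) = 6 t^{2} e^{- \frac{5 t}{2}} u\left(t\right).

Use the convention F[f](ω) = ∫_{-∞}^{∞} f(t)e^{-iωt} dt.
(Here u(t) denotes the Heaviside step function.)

F(ω) = \frac{96}{\left(2 i \omega + 5\right)^{3}}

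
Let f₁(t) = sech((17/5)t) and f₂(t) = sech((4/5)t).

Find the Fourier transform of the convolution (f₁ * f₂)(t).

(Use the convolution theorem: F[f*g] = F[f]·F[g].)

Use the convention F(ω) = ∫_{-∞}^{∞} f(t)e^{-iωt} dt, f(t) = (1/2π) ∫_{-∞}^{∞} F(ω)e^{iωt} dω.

F[f₁*f₂](ω) = \frac{25 \pi^{2}}{68 \cosh{\left(\frac{5 \pi \omega}{34} \right)} \cosh{\left(\frac{5 \pi \omega}{8} \right)}}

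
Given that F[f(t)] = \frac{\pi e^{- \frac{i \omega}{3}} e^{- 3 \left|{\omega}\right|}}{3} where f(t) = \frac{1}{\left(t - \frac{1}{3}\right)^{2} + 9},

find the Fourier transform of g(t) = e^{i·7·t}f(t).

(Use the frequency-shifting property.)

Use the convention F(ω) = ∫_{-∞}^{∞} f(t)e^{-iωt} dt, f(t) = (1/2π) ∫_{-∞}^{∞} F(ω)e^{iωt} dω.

F[g](ω) = \frac{\pi e^{- \frac{i \left(\omega - 7\right)}{3} - 3 \left|{\omega - 7}\right|}}{3}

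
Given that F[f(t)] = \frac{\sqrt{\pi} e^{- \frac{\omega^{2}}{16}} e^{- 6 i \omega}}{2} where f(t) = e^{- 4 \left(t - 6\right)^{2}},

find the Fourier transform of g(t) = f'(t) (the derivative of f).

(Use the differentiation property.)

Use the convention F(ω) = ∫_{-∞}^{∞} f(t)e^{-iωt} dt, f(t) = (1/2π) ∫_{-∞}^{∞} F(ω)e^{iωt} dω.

F[g](ω) = \frac{i \sqrt{\pi} \omega e^{- \frac{\omega \left(\omega + 96 i\right)}{16}}}{2}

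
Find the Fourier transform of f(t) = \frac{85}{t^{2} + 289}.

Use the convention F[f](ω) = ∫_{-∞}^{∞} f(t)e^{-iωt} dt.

F(ω) = 5 \pi e^{- 17 \left|{\omega}\right|}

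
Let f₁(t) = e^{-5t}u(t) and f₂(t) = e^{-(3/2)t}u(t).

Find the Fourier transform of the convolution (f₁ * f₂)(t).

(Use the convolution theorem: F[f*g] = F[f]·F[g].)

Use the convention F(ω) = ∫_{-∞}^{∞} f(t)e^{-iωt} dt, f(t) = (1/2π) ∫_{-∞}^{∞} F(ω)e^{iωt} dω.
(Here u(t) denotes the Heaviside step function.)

F[f₁*f₂](ω) = \frac{2}{\left(i \omega + 5\right) \left(2 i \omega + 3\right)}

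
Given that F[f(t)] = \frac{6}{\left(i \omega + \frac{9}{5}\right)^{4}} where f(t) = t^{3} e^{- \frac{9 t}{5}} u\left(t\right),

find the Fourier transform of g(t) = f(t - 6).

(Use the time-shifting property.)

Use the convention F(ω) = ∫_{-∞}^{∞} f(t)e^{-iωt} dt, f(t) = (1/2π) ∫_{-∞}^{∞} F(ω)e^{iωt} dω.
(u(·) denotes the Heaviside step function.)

F[g](ω) = \frac{3750 e^{- 6 i \omega}}{\left(5 i \omega + 9\right)^{4}}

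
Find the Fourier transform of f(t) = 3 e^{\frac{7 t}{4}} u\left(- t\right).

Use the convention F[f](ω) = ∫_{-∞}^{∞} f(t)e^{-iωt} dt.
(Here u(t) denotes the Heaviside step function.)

F(ω) = - \frac{12}{4 i \omega - 7}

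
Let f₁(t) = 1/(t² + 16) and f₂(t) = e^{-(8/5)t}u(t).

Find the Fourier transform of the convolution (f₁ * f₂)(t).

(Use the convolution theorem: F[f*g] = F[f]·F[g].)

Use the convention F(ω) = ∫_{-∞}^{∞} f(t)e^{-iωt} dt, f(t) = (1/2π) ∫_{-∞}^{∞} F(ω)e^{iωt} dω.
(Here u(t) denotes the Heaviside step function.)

F[f₁*f₂](ω) = \frac{5 \pi e^{- 4 \left|{\omega}\right|}}{4 \left(5 i \omega + 8\right)}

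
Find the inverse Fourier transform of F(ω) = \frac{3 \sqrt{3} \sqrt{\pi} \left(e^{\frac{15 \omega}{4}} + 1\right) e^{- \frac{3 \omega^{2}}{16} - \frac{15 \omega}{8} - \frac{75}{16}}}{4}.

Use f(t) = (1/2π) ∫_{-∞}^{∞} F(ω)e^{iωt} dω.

f(t) = 3 e^{- \frac{4 t^{2}}{3}} \cos{\left(5 t \right)}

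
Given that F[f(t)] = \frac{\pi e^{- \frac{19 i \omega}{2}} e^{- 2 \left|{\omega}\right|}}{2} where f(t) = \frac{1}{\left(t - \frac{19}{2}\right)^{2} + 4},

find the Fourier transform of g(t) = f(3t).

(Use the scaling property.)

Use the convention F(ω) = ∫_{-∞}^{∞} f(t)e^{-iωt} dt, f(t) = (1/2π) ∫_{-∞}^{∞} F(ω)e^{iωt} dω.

F[g](ω) = \frac{\pi e^{- \frac{19 i \omega}{6} - \frac{2 \left|{\omega}\right|}{3}}}{6}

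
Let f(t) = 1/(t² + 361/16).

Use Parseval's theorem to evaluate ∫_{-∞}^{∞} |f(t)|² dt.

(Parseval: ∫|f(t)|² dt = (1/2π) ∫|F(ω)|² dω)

∫|f(t)|² dt = \frac{32 \pi}{6859}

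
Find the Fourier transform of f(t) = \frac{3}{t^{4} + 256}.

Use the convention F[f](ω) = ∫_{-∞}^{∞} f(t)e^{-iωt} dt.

F(ω) = \frac{3 \pi e^{- 2 \sqrt{2} \left|{\omega}\right|} \sin{\left(2 \sqrt{2} \left|{\omega}\right| + \frac{\pi}{4} \right)}}{64}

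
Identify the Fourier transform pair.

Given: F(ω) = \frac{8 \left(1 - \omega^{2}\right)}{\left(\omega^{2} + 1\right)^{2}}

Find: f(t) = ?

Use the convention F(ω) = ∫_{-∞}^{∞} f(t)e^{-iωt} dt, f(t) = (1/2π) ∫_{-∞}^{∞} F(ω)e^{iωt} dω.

f(t) = 4 e^{- \left|{t}\right|} \left|{t}\right|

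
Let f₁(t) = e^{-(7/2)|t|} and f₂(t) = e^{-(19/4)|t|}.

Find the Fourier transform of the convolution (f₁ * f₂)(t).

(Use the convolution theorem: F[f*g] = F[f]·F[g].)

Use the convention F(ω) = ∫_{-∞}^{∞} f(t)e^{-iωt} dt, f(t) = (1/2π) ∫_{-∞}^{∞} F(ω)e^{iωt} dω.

F[f₁*f₂](ω) = \frac{4256}{64 \omega^{4} + 2228 \omega^{2} + 17689}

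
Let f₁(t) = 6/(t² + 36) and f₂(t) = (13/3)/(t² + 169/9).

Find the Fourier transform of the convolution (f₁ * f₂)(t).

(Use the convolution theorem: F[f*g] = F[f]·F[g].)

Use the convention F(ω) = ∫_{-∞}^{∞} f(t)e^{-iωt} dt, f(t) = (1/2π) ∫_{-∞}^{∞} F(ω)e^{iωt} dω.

F[f₁*f₂](ω) = \pi^{2} e^{- \frac{31 \left|{\omega}\right|}{3}}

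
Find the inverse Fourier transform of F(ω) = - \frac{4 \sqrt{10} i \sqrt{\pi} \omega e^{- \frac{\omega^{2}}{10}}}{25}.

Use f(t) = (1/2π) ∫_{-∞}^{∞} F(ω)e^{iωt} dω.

f(t) = 4 t e^{- \frac{5 t^{2}}{2}}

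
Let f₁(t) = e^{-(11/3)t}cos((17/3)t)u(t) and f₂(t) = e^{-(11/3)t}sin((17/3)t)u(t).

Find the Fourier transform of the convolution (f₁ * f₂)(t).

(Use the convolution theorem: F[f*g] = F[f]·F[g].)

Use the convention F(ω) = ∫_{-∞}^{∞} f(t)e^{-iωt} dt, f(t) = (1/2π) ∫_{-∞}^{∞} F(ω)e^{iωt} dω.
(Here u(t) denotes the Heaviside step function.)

F[f₁*f₂](ω) = \frac{153 \left(3 i \omega + 11\right)}{\left(\left(3 i \omega + 11\right)^{2} + 289\right)^{2}}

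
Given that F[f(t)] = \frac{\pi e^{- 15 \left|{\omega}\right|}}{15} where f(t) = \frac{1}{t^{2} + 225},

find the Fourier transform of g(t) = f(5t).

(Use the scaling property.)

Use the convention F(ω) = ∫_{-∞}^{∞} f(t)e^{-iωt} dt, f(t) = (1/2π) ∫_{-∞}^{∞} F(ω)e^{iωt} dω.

F[g](ω) = \frac{\pi e^{- 3 \left|{\omega}\right|}}{75}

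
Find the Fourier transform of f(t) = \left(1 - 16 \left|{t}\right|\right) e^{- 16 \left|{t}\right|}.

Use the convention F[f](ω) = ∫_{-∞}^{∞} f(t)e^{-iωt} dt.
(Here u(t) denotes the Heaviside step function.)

F(ω) = \frac{64 \omega^{2}}{\left(\omega^{2} + 256\right)^{2}}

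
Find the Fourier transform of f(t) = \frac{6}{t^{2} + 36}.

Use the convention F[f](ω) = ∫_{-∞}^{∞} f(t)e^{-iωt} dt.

F(ω) = \pi e^{- 6 \left|{\omega}\right|}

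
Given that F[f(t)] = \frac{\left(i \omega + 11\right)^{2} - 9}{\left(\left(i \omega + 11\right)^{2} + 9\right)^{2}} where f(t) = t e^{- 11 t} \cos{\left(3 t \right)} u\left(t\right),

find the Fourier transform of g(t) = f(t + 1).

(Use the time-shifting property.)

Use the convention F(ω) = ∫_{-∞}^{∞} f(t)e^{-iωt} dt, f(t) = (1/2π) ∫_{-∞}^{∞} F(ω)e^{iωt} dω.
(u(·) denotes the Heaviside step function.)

F[g](ω) = \frac{\left(\left(i \omega + 11\right)^{2} - 9\right) e^{i \omega}}{\left(\left(i \omega + 11\right)^{2} + 9\right)^{2}}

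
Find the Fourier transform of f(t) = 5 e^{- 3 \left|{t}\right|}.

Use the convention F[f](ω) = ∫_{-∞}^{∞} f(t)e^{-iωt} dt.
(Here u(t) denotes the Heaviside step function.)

F(ω) = \frac{30}{\omega^{2} + 9}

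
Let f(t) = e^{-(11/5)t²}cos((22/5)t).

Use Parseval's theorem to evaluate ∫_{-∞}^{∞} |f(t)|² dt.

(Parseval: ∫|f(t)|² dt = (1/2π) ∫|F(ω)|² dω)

∫|f(t)|² dt = \frac{\sqrt{110} \sqrt{\pi} \left(1 + e^{\frac{22}{5}}\right)}{44 e^{\frac{22}{5}}}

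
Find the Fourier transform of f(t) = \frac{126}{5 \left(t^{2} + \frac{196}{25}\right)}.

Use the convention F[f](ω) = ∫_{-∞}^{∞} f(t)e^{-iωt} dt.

F(ω) = 9 \pi e^{- \frac{14 \left|{\omega}\right|}{5}}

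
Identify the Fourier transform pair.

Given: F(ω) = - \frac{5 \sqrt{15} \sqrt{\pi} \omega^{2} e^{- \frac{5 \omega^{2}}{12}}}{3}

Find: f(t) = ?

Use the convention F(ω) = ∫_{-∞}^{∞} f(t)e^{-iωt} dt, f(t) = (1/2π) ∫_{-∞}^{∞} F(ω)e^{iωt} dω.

f(t) = 3 \left(\frac{12 t^{2}}{5} - 2\right) e^{- \frac{3 t^{2}}{5}}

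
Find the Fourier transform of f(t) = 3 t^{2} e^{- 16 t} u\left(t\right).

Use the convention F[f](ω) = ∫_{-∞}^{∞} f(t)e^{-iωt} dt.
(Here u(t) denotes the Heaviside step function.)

F(ω) = \frac{6}{\left(i \omega + 16\right)^{3}}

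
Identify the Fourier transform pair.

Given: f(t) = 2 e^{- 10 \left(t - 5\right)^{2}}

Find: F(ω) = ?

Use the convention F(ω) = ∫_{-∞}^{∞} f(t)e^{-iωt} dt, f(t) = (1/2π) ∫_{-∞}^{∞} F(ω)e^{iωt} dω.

F(ω) = \frac{\sqrt{10} \sqrt{\pi} e^{- \frac{\omega \left(\omega + 200 i\right)}{40}}}{5}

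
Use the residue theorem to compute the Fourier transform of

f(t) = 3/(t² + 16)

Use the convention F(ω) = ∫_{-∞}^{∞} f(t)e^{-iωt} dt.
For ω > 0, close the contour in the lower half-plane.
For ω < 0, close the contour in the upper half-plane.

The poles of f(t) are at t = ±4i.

Let g(z) = f(z)e^{-iωz}; for large |z| the factor e^{-iωz} decays in the lower half-plane when ω > 0 and in the upper half-plane when ω < 0.

Case ω > 0 (lower half-plane, clockwise contour ⇒ F(ω) = -2πi·ΣRes):
  Res_{z = - 4 i} g(z) = \frac{3 i e^{- 4 \omega}}{8}
  F(ω) = -2πi·ΣRes = \frac{3 \pi e^{- 4 \omega}}{4}

Case ω < 0 (upper half-plane, counterclockwise contour ⇒ F(ω) = +2πi·ΣRes):
  Res_{z = 4 i} g(z) = - \frac{3 i e^{4 \omega}}{8}
  F(ω) = 2πi·ΣRes = \frac{3 \pi e^{4 \omega}}{4}

Both cases combine into a single formula in |ω|:

F(ω) = \frac{3 \pi e^{- 4 \left|{\omega}\right|}}{4}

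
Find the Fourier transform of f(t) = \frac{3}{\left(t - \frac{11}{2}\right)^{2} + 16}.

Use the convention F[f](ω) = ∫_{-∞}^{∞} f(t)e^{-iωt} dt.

F(ω) = \frac{3 \pi e^{- \frac{11 i \omega}{2} - 4 \left|{\omega}\right|}}{4}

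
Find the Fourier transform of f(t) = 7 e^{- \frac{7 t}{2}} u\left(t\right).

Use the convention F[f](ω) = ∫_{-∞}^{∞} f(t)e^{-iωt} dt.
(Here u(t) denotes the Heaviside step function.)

F(ω) = \frac{14}{2 i \omega + 7}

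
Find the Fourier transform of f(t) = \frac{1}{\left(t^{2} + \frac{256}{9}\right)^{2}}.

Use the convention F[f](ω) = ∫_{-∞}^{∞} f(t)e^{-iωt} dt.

F(ω) = \frac{9 \pi \left(16 \left|{\omega}\right| + 3\right) e^{- \frac{16 \left|{\omega}\right|}{3}}}{8192}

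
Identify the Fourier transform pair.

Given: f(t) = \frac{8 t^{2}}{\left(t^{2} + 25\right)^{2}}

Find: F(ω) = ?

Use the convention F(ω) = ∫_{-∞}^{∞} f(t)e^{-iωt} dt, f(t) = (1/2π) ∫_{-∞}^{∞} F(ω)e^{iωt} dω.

F(ω) = \frac{4 \pi \left(1 - 5 \left|{\omega}\right|\right) e^{- 5 \left|{\omega}\right|}}{5}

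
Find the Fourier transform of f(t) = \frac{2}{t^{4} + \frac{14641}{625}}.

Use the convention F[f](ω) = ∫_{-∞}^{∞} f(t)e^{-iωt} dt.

F(ω) = \frac{250 \pi e^{- \frac{11 \sqrt{2} \left|{\omega}\right|}{10}} \sin{\left(\frac{11 \sqrt{2} \left|{\omega}\right|}{10} + \frac{\pi}{4} \right)}}{1331}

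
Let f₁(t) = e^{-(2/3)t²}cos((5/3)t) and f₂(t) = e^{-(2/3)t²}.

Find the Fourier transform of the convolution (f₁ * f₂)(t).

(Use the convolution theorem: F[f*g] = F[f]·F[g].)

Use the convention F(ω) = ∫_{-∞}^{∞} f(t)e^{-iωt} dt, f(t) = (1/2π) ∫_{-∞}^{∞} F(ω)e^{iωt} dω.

F[f₁*f₂](ω) = \frac{3 \pi \left(e^{\frac{5 \omega}{2}} + 1\right) e^{- \frac{3 \omega^{2}}{4} - \frac{5 \omega}{4} - \frac{25}{24}}}{4}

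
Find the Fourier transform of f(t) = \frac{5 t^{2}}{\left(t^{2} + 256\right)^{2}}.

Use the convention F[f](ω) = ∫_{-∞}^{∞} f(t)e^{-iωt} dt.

F(ω) = \frac{5 \pi \left(1 - 16 \left|{\omega}\right|\right) e^{- 16 \left|{\omega}\right|}}{32}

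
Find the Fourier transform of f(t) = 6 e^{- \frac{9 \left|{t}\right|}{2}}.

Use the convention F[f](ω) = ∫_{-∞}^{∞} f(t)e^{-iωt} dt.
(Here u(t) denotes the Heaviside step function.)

F(ω) = \frac{216}{4 \omega^{2} + 81}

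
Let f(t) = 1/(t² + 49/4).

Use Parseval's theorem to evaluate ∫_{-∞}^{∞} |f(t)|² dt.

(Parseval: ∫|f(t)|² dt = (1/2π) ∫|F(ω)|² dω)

∫|f(t)|² dt = \frac{4 \pi}{343}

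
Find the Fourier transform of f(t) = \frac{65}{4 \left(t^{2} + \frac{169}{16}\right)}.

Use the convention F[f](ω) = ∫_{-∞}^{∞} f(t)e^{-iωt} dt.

F(ω) = 5 \pi e^{- \frac{13 \left|{\omega}\right|}{4}}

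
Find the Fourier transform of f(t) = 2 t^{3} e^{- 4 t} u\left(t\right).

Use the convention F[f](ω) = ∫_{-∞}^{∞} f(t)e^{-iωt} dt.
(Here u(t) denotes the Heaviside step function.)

F(ω) = \frac{12}{\left(i \omega + 4\right)^{4}}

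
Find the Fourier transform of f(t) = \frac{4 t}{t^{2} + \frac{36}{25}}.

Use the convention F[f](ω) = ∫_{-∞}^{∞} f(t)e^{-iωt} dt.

F(ω) = - 4 i \pi e^{- \frac{6 \left|{\omega}\right|}{5}} \operatorname{sign}{\left(\omega \right)}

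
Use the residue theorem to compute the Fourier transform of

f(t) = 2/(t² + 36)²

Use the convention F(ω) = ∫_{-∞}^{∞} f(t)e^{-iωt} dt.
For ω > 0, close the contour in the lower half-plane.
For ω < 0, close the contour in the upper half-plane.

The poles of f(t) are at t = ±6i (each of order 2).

Let g(z) = f(z)e^{-iωz}; for large |z| the factor e^{-iωz} decays in the lower half-plane when ω > 0 and in the upper half-plane when ω < 0.

Case ω > 0 (lower half-plane, clockwise contour ⇒ F(ω) = -2πi·ΣRes):
  Res_{z = - 6 i} g(z) = \frac{i \left(6 \omega + 1\right) e^{- 6 \omega}}{432} (pole of order 2)
  F(ω) = -2πi·ΣRes = \frac{\pi \left(6 \omega + 1\right) e^{- 6 \omega}}{216}

Case ω < 0 (upper half-plane, counterclockwise contour ⇒ F(ω) = +2πi·ΣRes):
  Res_{z = 6 i} g(z) = \frac{i \left(6 \omega - 1\right) e^{6 \omega}}{432} (pole of order 2)
  F(ω) = 2πi·ΣRes = \frac{\pi \left(1 - 6 \omega\right) e^{6 \omega}}{216}

Both cases combine into a single formula in |ω|:

F(ω) = \frac{\pi \left(6 \left|{\omega}\right| + 1\right) e^{- 6 \left|{\omega}\right|}}{216}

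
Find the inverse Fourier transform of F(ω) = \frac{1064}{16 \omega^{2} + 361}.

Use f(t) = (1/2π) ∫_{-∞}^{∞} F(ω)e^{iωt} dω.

f(t) = 7 e^{- \frac{19 \left|{t}\right|}{4}}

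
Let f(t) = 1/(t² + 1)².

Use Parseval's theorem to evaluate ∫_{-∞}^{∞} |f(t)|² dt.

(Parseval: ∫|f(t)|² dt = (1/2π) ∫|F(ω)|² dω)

∫|f(t)|² dt = \frac{5 \pi}{16}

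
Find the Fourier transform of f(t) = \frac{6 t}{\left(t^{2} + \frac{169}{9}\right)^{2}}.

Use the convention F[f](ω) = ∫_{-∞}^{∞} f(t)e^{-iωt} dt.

F(ω) = - \frac{9 i \pi \omega e^{- \frac{13 \left|{\omega}\right|}{3}}}{13}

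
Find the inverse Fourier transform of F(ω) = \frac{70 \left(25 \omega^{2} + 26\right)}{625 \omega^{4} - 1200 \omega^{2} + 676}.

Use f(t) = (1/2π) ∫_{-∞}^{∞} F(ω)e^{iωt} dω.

f(t) = 7 e^{- \frac{\left|{t}\right|}{5}} \cos{\left(\left|{t}\right| \right)}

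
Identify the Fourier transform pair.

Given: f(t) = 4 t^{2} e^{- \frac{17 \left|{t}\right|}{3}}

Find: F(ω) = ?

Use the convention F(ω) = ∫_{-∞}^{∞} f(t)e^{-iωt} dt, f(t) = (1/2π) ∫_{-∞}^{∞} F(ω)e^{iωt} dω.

F(ω) = \frac{7344 \left(289 - 27 \omega^{2}\right)}{\left(9 \omega^{2} + 289\right)^{3}}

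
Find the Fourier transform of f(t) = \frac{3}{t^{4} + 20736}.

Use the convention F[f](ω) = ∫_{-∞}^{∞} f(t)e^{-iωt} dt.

F(ω) = \frac{\pi e^{- 6 \sqrt{2} \left|{\omega}\right|} \sin{\left(6 \sqrt{2} \left|{\omega}\right| + \frac{\pi}{4} \right)}}{576}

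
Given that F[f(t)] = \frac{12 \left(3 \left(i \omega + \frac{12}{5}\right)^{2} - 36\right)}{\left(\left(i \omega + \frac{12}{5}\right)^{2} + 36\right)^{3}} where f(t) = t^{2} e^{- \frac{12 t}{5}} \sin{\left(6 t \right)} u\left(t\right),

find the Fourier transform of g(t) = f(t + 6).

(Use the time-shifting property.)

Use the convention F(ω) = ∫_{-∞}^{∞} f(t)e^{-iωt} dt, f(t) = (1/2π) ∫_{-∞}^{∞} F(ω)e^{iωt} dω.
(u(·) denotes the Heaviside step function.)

F[g](ω) = \frac{22500 \left(\left(5 i \omega + 12\right)^{2} - 300\right) e^{6 i \omega}}{\left(\left(5 i \omega + 12\right)^{2} + 900\right)^{3}}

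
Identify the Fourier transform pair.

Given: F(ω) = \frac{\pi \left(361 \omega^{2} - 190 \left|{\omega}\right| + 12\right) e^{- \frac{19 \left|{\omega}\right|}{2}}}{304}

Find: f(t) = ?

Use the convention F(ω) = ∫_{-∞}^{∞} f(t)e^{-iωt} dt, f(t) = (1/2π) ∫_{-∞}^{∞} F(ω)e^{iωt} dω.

f(t) = \frac{t^{4}}{\left(t^{2} + \frac{361}{4}\right)^{3}}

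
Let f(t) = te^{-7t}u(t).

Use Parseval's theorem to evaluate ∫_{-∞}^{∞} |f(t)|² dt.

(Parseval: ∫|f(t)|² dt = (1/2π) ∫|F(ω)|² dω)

∫|f(t)|² dt = \frac{1}{1372}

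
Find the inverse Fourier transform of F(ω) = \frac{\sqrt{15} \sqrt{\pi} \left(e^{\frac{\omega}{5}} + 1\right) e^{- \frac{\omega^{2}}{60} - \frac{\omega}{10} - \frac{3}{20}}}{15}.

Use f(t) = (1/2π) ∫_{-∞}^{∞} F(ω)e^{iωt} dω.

f(t) = 2 e^{- 15 t^{2}} \cos{\left(3 t \right)}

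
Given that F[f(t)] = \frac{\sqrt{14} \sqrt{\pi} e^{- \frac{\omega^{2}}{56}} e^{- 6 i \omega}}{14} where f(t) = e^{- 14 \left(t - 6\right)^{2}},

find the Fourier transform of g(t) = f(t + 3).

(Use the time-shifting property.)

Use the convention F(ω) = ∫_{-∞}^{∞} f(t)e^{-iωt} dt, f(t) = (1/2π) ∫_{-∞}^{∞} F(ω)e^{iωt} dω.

F[g](ω) = \frac{\sqrt{14} \sqrt{\pi} e^{- \frac{\omega \left(\omega + 168 i\right)}{56}}}{14}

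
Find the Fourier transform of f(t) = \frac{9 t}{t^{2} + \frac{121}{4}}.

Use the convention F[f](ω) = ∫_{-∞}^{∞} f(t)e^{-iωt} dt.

F(ω) = - 9 i \pi e^{- \frac{11 \left|{\omega}\right|}{2}} \operatorname{sign}{\left(\omega \right)}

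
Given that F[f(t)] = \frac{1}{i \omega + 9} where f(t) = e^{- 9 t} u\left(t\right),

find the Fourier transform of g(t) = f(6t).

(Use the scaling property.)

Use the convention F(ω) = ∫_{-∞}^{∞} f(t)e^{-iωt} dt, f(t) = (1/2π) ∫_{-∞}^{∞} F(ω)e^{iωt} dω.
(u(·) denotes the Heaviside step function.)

F[g](ω) = \frac{1}{i \omega + 54}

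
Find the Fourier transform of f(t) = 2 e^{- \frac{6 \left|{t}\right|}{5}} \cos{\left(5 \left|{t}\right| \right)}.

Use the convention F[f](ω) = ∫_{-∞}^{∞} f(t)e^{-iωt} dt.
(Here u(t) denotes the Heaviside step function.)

F(ω) = \frac{120 \left(25 \omega^{2} + 661\right)}{625 \omega^{4} - 29450 \omega^{2} + 436921}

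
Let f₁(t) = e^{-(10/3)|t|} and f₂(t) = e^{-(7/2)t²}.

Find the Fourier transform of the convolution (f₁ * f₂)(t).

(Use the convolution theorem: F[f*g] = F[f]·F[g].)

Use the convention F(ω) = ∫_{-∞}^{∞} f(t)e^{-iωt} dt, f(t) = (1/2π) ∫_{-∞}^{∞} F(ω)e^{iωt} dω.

F[f₁*f₂](ω) = \frac{60 \sqrt{14} \sqrt{\pi} e^{- \frac{\omega^{2}}{14}}}{7 \left(9 \omega^{2} + 100\right)}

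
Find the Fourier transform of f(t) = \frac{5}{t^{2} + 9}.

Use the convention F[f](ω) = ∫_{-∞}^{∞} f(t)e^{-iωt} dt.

F(ω) = \frac{5 \pi e^{- 3 \left|{\omega}\right|}}{3}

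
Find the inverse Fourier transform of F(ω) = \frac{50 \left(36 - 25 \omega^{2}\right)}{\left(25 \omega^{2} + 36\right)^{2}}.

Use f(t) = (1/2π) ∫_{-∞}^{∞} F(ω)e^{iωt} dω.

f(t) = e^{- \frac{6 \left|{t}\right|}{5}} \left|{t}\right|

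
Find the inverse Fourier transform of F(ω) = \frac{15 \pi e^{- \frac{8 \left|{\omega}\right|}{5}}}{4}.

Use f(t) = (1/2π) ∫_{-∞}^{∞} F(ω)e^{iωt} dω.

f(t) = \frac{6}{t^{2} + \frac{64}{25}}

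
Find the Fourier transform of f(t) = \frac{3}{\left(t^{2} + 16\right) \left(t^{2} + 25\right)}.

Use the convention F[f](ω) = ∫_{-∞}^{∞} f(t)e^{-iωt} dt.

F(ω) = \frac{\pi \left(5 e^{\left|{\omega}\right|} - 4\right) e^{- 5 \left|{\omega}\right|}}{60}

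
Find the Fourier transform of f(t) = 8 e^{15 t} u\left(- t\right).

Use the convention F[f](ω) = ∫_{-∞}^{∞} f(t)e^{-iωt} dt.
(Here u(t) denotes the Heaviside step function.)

F(ω) = - \frac{8}{i \omega - 15}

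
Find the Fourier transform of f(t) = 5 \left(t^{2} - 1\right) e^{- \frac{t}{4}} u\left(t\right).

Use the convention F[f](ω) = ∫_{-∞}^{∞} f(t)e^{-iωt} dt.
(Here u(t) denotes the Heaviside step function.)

F(ω) = \frac{20 \left(128 i \omega - \left(4 i \omega + 1\right)^{3} + 32\right)}{\left(4 i \omega + 1\right)^{4}}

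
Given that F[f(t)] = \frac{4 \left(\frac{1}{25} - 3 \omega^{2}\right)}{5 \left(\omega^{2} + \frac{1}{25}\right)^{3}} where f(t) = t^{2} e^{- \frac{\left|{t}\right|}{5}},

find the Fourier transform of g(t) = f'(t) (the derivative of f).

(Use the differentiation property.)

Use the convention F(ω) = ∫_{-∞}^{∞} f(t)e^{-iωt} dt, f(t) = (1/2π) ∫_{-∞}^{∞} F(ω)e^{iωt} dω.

F[g](ω) = - \frac{500 i \omega \left(75 \omega^{2} - 1\right)}{\left(25 \omega^{2} + 1\right)^{3}}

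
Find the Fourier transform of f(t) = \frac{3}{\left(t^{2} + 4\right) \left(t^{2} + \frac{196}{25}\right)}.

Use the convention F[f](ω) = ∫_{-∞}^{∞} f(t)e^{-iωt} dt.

F(ω) = \frac{25 \pi e^{- 2 \left|{\omega}\right|}}{64} - \frac{125 \pi e^{- \frac{14 \left|{\omega}\right|}{5}}}{448}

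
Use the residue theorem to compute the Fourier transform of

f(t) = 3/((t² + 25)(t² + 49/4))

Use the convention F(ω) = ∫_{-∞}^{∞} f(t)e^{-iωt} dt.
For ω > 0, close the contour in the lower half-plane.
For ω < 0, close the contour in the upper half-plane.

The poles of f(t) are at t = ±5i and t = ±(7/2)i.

Let g(z) = f(z)e^{-iωz}; for large |z| the factor e^{-iωz} decays in the lower half-plane when ω > 0 and in the upper half-plane when ω < 0.

Case ω > 0 (lower half-plane, clockwise contour ⇒ F(ω) = -2πi·ΣRes):
  Res_{z = - 5 i} g(z) = - \frac{2 i e^{- 5 \omega}}{85}
  Res_{z = - \frac{7 i}{2}} g(z) = \frac{4 i e^{- \frac{7 \omega}{2}}}{119}
  F(ω) = -2πi·ΣRes = - \frac{4 \pi e^{- 5 \omega}}{85} + \frac{8 \pi e^{- \frac{7 \omega}{2}}}{119}

Case ω < 0 (upper half-plane, counterclockwise contour ⇒ F(ω) = +2πi·ΣRes):
  Res_{z = 5 i} g(z) = \frac{2 i e^{5 \omega}}{85}
  Res_{z = \frac{7 i}{2}} g(z) = - \frac{4 i e^{\frac{7 \omega}{2}}}{119}
  F(ω) = 2πi·ΣRes = \frac{4 \pi \left(10 e^{\frac{7 \omega}{2}} - 7 e^{5 \omega}\right)}{595}

Both cases combine into a single formula in |ω|:

F(ω) = - \frac{4 \pi e^{- 5 \left|{\omega}\right|}}{85} + \frac{8 \pi e^{- \frac{7 \left|{\omega}\right|}{2}}}{119}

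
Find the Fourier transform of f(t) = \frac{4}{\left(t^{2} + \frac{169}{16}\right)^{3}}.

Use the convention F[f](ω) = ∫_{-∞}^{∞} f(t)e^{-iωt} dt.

F(ω) = \frac{32 \pi \left(169 \omega^{2} + 156 \left|{\omega}\right| + 48\right) e^{- \frac{13 \left|{\omega}\right|}{4}}}{371293}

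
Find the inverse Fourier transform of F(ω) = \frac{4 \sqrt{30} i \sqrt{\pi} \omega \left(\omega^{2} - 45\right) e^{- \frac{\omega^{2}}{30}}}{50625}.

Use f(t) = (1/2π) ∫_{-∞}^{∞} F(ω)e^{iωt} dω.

f(t) = 4 t^{3} e^{- \frac{15 t^{2}}{2}}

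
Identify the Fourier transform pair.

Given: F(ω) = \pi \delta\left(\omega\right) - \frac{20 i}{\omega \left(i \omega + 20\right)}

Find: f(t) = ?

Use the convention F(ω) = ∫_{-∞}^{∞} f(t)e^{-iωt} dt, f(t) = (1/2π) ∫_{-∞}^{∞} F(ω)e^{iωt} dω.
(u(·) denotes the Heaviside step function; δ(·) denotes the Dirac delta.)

f(t) = \left(1 - e^{- 20 t}\right) u\left(t\right)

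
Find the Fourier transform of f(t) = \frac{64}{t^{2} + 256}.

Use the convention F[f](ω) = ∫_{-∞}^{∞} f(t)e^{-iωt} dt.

F(ω) = 4 \pi e^{- 16 \left|{\omega}\right|}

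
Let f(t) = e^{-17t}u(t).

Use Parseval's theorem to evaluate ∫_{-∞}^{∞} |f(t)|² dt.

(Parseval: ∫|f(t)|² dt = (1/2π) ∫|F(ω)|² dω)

∫|f(t)|² dt = \frac{1}{34}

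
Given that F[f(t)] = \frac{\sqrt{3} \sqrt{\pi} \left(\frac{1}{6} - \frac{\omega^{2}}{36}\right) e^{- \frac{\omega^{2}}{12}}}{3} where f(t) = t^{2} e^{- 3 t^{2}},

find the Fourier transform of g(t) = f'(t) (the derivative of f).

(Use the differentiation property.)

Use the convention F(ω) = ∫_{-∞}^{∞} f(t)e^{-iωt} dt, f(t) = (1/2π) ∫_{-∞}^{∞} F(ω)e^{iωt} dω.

F[g](ω) = \frac{\sqrt{3} i \sqrt{\pi} \omega \left(6 - \omega^{2}\right) e^{- \frac{\omega^{2}}{12}}}{108}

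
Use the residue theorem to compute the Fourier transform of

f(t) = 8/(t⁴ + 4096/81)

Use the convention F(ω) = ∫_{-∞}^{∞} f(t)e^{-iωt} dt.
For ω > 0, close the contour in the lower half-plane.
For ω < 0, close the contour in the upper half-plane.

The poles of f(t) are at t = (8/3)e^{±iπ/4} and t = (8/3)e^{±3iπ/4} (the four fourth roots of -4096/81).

Let g(z) = f(z)e^{-iωz}; for large |z| the factor e^{-iωz} decays in the lower half-plane when ω > 0 and in the upper half-plane when ω < 0.

Case ω > 0 (lower half-plane, clockwise contour ⇒ F(ω) = -2πi·ΣRes):
  Res_{z = - \frac{4 \sqrt{2}}{3} - \frac{4 \sqrt{2} i}{3}} g(z) = \frac{27 \sqrt{2} i \left(1 - i\right) e^{\frac{4 \sqrt{2} \omega \left(-1 + i\right)}{3}}}{512}
  Res_{z = \frac{4 \sqrt{2}}{3} - \frac{4 \sqrt{2} i}{3}} g(z) = \frac{27 \sqrt{2} i \left(1 + i\right) e^{- \frac{4 \sqrt{2} \omega \left(1 + i\right)}{3}}}{512}
  F(ω) = -2πi·ΣRes = \frac{27 \sqrt{2} \pi \left(1 - i\right) \left(e^{\frac{8 \sqrt{2} i \omega}{3}} + i\right) e^{- \frac{4 \sqrt{2} \omega \left(1 + i\right)}{3}}}{256} = \frac{27 \sqrt{2} \pi \left(\sin{\left(\frac{4 \sqrt{2} \omega}{3} \right)} + \cos{\left(\frac{4 \sqrt{2} \omega}{3} \right)}\right) e^{- \frac{4 \sqrt{2} \omega}{3}}}{128}

Case ω < 0 (upper half-plane, counterclockwise contour ⇒ F(ω) = +2πi·ΣRes):
  Res_{z = \frac{4 \sqrt{2}}{3} + \frac{4 \sqrt{2} i}{3}} g(z) = \frac{27 \sqrt{2} i \left(-1 + i\right) e^{\frac{4 \sqrt{2} \omega \left(1 - i\right)}{3}}}{512}
  Res_{z = - \frac{4 \sqrt{2}}{3} + \frac{4 \sqrt{2} i}{3}} g(z) = \frac{27 \sqrt{2} \left(1 - i\right) e^{\frac{4 \sqrt{2} \omega \left(1 + i\right)}{3}}}{512}
  F(ω) = 2πi·ΣRes = - \frac{27 \sqrt{2} i \pi \left(i \left(1 - i\right) e^{\frac{4 \sqrt{2} \omega \left(1 - i\right)}{3}} - \left(1 - i\right) e^{\frac{4 \sqrt{2} \omega \left(1 + i\right)}{3}}\right)}{256} = \frac{27 \sqrt{2} \pi \left(- \sin{\left(\frac{4 \sqrt{2} \omega}{3} \right)} + \cos{\left(\frac{4 \sqrt{2} \omega}{3} \right)}\right) e^{\frac{4 \sqrt{2} \omega}{3}}}{128}

Both cases combine into a single formula in |ω|:

F(ω) = \frac{27 \sqrt{2} \pi \left(\sin{\left(\frac{4 \sqrt{2} \left|{\omega}\right|}{3} \right)} + \cos{\left(\frac{4 \sqrt{2} \left|{\omega}\right|}{3} \right)}\right) e^{- \frac{4 \sqrt{2} \left|{\omega}\right|}{3}}}{128}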